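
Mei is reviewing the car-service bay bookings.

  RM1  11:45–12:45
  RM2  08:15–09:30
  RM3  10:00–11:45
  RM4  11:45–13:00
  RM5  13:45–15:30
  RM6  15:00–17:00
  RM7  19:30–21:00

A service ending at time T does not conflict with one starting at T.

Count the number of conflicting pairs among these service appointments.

2

Sorted by start: RM2, RM3, RM1, RM4, RM5, RM6, RM7.
RM3 starts after RM2 ends, so RM2 has no further overlaps.
RM1 starts exactly when RM3 ends (back-to-back, no overlap), so RM3 has no further overlaps.
RM4 starts before RM1 ends → RM1 and RM4 overlap.
RM5 starts after RM1 ends, so RM1 has no further overlaps.
RM5 starts after RM4 ends, so RM4 has no further overlaps.
RM6 starts before RM5 ends → RM5 and RM6 overlap.
RM7 starts after RM5 ends.
RM7 starts after RM6 ends.
Overlapping pairs: RM1 & RM4, RM5 & RM6 — 2 in total.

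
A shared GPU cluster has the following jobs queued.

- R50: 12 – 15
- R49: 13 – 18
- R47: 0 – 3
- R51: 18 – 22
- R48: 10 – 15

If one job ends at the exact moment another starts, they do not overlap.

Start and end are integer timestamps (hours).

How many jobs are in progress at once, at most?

Sort all start/end points and keep a running count:
0 start R47 → 1
3 end R47 → 0
10 start R48 → 1
12 start R50 → 2
13 start R49 → 3
15 end R48 → 2
15 end R50 → 1
18 end R49 → 0
18 start R51 → 1
22 end R51 → 0
Peak is 3, at 13 (R48, R49, R50).

3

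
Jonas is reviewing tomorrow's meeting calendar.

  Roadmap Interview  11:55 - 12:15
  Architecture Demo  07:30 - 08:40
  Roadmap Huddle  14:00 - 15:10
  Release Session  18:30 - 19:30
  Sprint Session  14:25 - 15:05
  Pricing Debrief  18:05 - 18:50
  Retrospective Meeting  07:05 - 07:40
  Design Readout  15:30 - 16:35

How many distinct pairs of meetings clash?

Sorted by start: Retrospective Meeting, Architecture Demo, Roadmap Interview, Roadmap Huddle, Sprint Session, Design Readout, Pricing Debrief, Release Session.
Architecture Demo starts before Retrospective Meeting ends → Retrospective Meeting and Architecture Demo overlap.
Roadmap Interview starts after Retrospective Meeting ends, so Retrospective Meeting has no further overlaps.
Roadmap Interview starts after Architecture Demo ends, so Architecture Demo has no further overlaps.
Roadmap Huddle starts after Roadmap Interview ends, so Roadmap Interview has no further overlaps.
Sprint Session starts before Roadmap Huddle ends → Roadmap Huddle and Sprint Session overlap.
Design Readout starts after Roadmap Huddle ends, so Roadmap Huddle has no further overlaps.
Design Readout starts after Sprint Session ends, so Sprint Session has no further overlaps.
Pricing Debrief starts after Design Readout ends, so Design Readout has no further overlaps.
Release Session starts before Pricing Debrief ends → Pricing Debrief and Release Session overlap.
Overlapping pairs: Architecture Demo & Retrospective Meeting, Pricing Debrief & Release Session, Roadmap Huddle & Sprint Session — 3 in total.

3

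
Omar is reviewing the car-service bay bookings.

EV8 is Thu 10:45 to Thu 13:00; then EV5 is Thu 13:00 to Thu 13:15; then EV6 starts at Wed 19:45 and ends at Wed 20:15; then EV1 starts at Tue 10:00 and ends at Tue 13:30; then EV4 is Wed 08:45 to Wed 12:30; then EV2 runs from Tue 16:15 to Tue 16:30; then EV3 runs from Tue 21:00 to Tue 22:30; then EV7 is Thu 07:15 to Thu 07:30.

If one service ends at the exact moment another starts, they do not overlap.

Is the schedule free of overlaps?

Yes

Sorted by start: EV1, EV2, EV3, EV4, EV6, EV7, EV8, EV5.
EV2 starts after EV1 ends, so nothing later overlaps EV1 either.
EV3 starts after EV2 ends, so nothing later overlaps EV2 either.
EV4 starts after EV3 ends, so nothing later overlaps EV3 either.
EV6 starts after EV4 ends, so nothing later overlaps EV4 either.
EV7 starts after EV6 ends, so nothing later overlaps EV6 either.
EV8 starts after EV7 ends, so nothing later overlaps EV7 either.
EV5 starts exactly when EV8 ends (back-to-back, no overlap).
Every pair is clear; the schedule has no overlaps.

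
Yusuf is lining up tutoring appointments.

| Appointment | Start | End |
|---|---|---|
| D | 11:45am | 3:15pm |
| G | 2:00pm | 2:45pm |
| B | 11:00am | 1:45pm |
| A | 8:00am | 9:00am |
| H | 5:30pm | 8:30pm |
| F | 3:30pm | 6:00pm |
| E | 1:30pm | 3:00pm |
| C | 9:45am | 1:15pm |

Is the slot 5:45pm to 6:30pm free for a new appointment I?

No — it overlaps F, H

A: ends 9:00am at or before I starts 5:45pm → clear.
C: ends 1:15pm at or before I starts 5:45pm → clear.
B: ends 1:45pm at or before I starts 5:45pm → clear.
D: ends 3:15pm at or before I starts 5:45pm → clear.
E: ends 3:00pm at or before I starts 5:45pm → clear.
G: ends 2:45pm at or before I starts 5:45pm → clear.
F: starts 3:30pm before I ends 6:30pm, and ends 6:00pm after I starts 5:45pm → overlap.
H: starts 5:30pm before I ends 6:30pm, and ends 8:30pm after I starts 5:45pm → overlap.
I overlaps F, H.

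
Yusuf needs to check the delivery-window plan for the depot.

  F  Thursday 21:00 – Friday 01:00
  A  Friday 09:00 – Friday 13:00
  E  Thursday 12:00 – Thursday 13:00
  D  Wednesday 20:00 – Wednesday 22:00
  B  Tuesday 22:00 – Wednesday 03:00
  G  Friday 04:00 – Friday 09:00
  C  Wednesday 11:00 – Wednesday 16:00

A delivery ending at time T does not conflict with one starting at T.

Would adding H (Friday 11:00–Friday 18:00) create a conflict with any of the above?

B: ends Wednesday 03:00 at or before H starts Friday 11:00 → clear.
C: ends Wednesday 16:00 at or before H starts Friday 11:00 → clear.
D: ends Wednesday 22:00 at or before H starts Friday 11:00 → clear.
E: ends Thursday 13:00 at or before H starts Friday 11:00 → clear.
F: ends Friday 01:00 at or before H starts Friday 11:00 → clear.
G: ends Friday 09:00 at or before H starts Friday 11:00 → clear.
A: starts Friday 09:00 before H ends Friday 18:00, and ends Friday 13:00 after H starts Friday 11:00 → overlap.
H overlaps A.

Yes — it overlaps A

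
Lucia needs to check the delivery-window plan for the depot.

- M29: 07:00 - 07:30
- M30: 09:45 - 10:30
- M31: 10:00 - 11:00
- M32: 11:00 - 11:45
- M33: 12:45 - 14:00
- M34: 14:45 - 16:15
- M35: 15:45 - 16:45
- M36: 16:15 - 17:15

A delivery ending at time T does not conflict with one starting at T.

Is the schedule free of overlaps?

Two intervals overlap when each starts before the other ends.
Sorted by start: M29, M30, M31, M32, M33, M34, M35, M36.
M30 starts after M29 ends, so M29 has no further overlaps.
M31 starts before M30 ends → M30 and M31 overlap.
That's a conflict, so the schedule is not conflict-free.

No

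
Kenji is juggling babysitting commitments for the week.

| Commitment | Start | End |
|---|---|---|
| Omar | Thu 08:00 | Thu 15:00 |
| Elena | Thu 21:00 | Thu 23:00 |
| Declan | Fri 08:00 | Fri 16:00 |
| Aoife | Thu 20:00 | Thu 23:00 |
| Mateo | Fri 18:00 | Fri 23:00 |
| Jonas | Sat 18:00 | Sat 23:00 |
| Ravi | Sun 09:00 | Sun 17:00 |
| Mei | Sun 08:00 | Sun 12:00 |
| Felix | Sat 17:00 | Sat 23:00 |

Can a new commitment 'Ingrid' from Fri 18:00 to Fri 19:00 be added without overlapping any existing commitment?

Omar: ends Thu 15:00 at or before Ingrid starts Fri 18:00 → clear.
Aoife: ends Thu 23:00 at or before Ingrid starts Fri 18:00 → clear.
Elena: ends Thu 23:00 at or before Ingrid starts Fri 18:00 → clear.
Declan: ends Fri 16:00 at or before Ingrid starts Fri 18:00 → clear.
Mateo: starts Fri 18:00 before Ingrid ends Fri 19:00, and ends Fri 23:00 after Ingrid starts Fri 18:00 → overlap.
Felix: starts Sat 17:00 at or after Ingrid ends Fri 19:00 → clear.
Jonas: starts Sat 18:00 at or after Ingrid ends Fri 19:00 → clear.
Mei: starts Sun 08:00 at or after Ingrid ends Fri 19:00 → clear.
Ravi: starts Sun 09:00 at or after Ingrid ends Fri 19:00 → clear.
Ingrid overlaps Mateo.

No — it overlaps Mateo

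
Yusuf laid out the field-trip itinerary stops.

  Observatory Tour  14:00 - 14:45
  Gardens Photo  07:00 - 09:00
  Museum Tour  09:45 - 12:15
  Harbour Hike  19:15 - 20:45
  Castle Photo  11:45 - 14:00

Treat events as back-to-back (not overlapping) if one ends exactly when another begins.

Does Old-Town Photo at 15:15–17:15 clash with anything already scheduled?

Gardens Photo: ends 09:00 at or before Old-Town Photo starts 15:15 → clear.
Museum Tour: ends 12:15 at or before Old-Town Photo starts 15:15 → clear.
Castle Photo: ends 14:00 at or before Old-Town Photo starts 15:15 → clear.
Observatory Tour: ends 14:45 at or before Old-Town Photo starts 15:15 → clear.
Harbour Hike: starts 19:15 at or after Old-Town Photo ends 17:15 → clear.

No — it doesn't clash with anything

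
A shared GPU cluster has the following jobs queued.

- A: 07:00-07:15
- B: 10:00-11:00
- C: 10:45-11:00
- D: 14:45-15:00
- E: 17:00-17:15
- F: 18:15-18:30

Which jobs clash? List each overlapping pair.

B & C

Sorted by start: A, B, C, D, E, F.
B starts after A ends — done with A.
C starts before B ends → B and C overlap.
D starts after B ends — done with B.
D starts after C ends — done with C.
E starts after D ends — done with D.
F starts after E ends.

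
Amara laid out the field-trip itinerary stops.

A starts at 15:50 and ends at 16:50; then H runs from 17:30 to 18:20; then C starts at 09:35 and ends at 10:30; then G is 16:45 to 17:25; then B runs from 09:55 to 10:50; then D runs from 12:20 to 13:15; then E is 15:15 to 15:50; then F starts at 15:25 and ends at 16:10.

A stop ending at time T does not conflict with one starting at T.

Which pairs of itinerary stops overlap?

A & F, A & G, B & C, E & F

Sorted by start: C, B, D, E, F, A, G, H.
B starts before C ends → C and B overlap.
D starts after C ends — done with C.
D starts after B ends — done with B.
E starts after D ends — done with D.
F starts before E ends → E and F overlap.
A starts exactly when E ends (back-to-back, no overlap) — done with E.
A starts before F ends → F and A overlap.
G starts after F ends — done with F.
G starts before A ends → A and G overlap.
H starts after A ends.
H starts after G ends.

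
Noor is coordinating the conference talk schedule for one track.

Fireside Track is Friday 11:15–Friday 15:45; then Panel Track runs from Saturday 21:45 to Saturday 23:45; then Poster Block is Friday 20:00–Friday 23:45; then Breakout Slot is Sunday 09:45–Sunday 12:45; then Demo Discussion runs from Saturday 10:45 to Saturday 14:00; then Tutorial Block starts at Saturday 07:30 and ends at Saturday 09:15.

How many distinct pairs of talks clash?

Two intervals overlap when each starts before the other ends.
Sorted by start: Fireside Track, Poster Block, Tutorial Block, Demo Discussion, Panel Track, Breakout Slot.
Poster Block starts after Fireside Track ends, so nothing later overlaps Fireside Track either.
Tutorial Block starts after Poster Block ends, so nothing later overlaps Poster Block either.
Demo Discussion starts after Tutorial Block ends, so nothing later overlaps Tutorial Block either.
Panel Track starts after Demo Discussion ends, so nothing later overlaps Demo Discussion either.
Breakout Slot starts after Panel Track ends.
No pair overlaps.

0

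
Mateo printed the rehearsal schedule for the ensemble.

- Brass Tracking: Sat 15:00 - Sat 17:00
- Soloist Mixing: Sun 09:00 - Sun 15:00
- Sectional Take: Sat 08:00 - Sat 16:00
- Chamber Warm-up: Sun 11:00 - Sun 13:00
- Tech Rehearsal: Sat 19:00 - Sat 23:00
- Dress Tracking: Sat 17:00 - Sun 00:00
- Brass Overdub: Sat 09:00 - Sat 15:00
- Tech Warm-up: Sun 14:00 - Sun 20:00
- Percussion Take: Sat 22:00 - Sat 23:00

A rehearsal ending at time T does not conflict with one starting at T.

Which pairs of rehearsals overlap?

Brass Overdub & Sectional Take, Brass Tracking & Sectional Take, Chamber Warm-up & Soloist Mixing, Dress Tracking & Percussion Take, Dress Tracking & Tech Rehearsal, Percussion Take & Tech Rehearsal, Soloist Mixing & Tech Warm-up

Sorted by start: Sectional Take, Brass Overdub, Brass Tracking, Dress Tracking, Tech Rehearsal, Percussion Take, Soloist Mixing, Chamber Warm-up, Tech Warm-up.
Brass Overdub starts before Sectional Take ends → Sectional Take and Brass Overdub overlap.
Brass Tracking starts before Sectional Take ends → Sectional Take and Brass Tracking overlap.
Dress Tracking starts after Sectional Take ends — done with Sectional Take.
Brass Tracking starts exactly when Brass Overdub ends (back-to-back, no overlap) — done with Brass Overdub.
Dress Tracking starts exactly when Brass Tracking ends (back-to-back, no overlap) — done with Brass Tracking.
Tech Rehearsal starts before Dress Tracking ends → Dress Tracking and Tech Rehearsal overlap.
Percussion Take starts before Dress Tracking ends → Dress Tracking and Percussion Take overlap.
Soloist Mixing starts after Dress Tracking ends — done with Dress Tracking.
Percussion Take starts before Tech Rehearsal ends → Tech Rehearsal and Percussion Take overlap.
Soloist Mixing starts after Tech Rehearsal ends — done with Tech Rehearsal.
Soloist Mixing starts after Percussion Take ends — done with Percussion Take.
Chamber Warm-up starts before Soloist Mixing ends → Soloist Mixing and Chamber Warm-up overlap.
Tech Warm-up starts before Soloist Mixing ends → Soloist Mixing and Tech Warm-up overlap.
Tech Warm-up starts after Chamber Warm-up ends.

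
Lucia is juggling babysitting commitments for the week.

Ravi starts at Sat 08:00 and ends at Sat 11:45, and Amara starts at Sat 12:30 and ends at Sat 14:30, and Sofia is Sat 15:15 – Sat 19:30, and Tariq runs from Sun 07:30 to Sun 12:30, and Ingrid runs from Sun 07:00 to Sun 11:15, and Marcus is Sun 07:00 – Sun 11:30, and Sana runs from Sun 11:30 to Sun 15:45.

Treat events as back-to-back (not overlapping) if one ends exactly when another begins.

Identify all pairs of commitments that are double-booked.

Check each pair: they overlap iff neither finishes before the other starts.
Sorted by start: Ravi, Amara, Sofia, Ingrid, Marcus, Tariq, Sana.
Amara starts after Ravi ends; Ravi is clear from here.
Sofia starts after Amara ends; Amara is clear from here.
Ingrid starts after Sofia ends; Sofia is clear from here.
Marcus starts before Ingrid ends → Ingrid and Marcus overlap.
Tariq starts before Ingrid ends → Ingrid and Tariq overlap.
Sana starts after Ingrid ends.
Tariq starts before Marcus ends → Marcus and Tariq overlap.
Sana starts exactly when Marcus ends (back-to-back, no overlap).
Sana starts before Tariq ends → Tariq and Sana overlap.

Ingrid & Marcus, Ingrid & Tariq, Marcus & Tariq, Sana & Tariq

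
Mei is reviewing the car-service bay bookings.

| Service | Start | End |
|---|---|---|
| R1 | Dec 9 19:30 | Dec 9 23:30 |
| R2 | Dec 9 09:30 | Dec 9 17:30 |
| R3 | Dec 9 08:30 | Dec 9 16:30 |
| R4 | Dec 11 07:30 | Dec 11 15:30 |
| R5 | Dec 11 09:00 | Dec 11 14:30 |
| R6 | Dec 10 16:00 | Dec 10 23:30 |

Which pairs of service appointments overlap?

R2 & R3, R4 & R5

Sorted by start: R3, R2, R1, R6, R4, R5.
R2 starts before R3 ends → R3 and R2 overlap.
R1 starts after R3 ends; R3 is clear from here.
R1 starts after R2 ends; R2 is clear from here.
R6 starts after R1 ends; R1 is clear from here.
R4 starts after R6 ends; R6 is clear from here.
R5 starts before R4 ends → R4 and R5 overlap.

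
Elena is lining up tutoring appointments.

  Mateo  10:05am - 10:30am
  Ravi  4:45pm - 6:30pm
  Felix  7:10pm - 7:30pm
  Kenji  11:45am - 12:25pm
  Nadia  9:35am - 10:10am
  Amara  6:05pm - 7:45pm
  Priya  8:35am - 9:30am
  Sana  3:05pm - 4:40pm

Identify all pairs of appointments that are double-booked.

Amara & Felix, Amara & Ravi, Mateo & Nadia

Two intervals overlap when each starts before the other ends.
Sorted by start: Priya, Nadia, Mateo, Kenji, Sana, Ravi, Amara, Felix.
Nadia starts after Priya ends — done with Priya.
Mateo starts before Nadia ends → Nadia and Mateo overlap.
Kenji starts after Nadia ends — done with Nadia.
Kenji starts after Mateo ends — done with Mateo.
Sana starts after Kenji ends — done with Kenji.
Ravi starts after Sana ends — done with Sana.
Amara starts before Ravi ends → Ravi and Amara overlap.
Felix starts after Ravi ends.
Felix starts before Amara ends → Amara and Felix overlap.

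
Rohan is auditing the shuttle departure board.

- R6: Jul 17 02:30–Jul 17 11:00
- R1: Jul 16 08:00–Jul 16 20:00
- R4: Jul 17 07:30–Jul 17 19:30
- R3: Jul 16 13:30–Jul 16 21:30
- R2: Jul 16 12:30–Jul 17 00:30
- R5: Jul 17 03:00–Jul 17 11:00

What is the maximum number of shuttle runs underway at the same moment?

Sort all start/end points and keep a running count:
Jul 16 08:00 start R1 → 1
Jul 16 12:30 start R2 → 2
Jul 16 13:30 start R3 → 3
Jul 16 20:00 end R1 → 2
Jul 16 21:30 end R3 → 1
Jul 17 00:30 end R2 → 0
Jul 17 02:30 start R6 → 1
Jul 17 03:00 start R5 → 2
Jul 17 07:30 start R4 → 3
Jul 17 11:00 end R5 → 2
Jul 17 11:00 end R6 → 1
Jul 17 19:30 end R4 → 0
Peak is 3, at Jul 16 13:30 (R1, R2, R3).

3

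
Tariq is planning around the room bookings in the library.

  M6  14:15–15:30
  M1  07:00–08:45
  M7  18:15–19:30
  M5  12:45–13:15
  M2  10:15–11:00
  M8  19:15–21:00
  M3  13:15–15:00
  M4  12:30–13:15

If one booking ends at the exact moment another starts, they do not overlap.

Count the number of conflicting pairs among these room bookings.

3

Sorted by start: M1, M2, M4, M5, M3, M6, M7, M8.
M2 starts after M1 ends — done with M1.
M4 starts after M2 ends — done with M2.
M5 starts before M4 ends → M4 and M5 overlap.
M3 starts exactly when M4 ends (back-to-back, no overlap) — done with M4.
M3 starts exactly when M5 ends (back-to-back, no overlap) — done with M5.
M6 starts before M3 ends → M3 and M6 overlap.
M7 starts after M3 ends — done with M3.
M7 starts after M6 ends — done with M6.
M8 starts before M7 ends → M7 and M8 overlap.
Overlapping pairs: M3 & M6, M4 & M5, M7 & M8 — 3 in total.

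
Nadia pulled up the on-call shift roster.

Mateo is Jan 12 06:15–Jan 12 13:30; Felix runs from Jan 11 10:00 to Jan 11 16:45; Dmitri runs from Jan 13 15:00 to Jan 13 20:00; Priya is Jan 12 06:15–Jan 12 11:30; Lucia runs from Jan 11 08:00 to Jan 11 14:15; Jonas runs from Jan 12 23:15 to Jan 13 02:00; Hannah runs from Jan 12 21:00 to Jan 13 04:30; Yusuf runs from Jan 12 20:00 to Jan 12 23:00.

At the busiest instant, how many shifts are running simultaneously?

2

Sweep the timeline, counting +1 at each start and −1 at each end (ends before starts at a tie):
Jan 11 08:00 start Lucia → 1
Jan 11 10:00 start Felix → 2
Jan 11 14:15 end Lucia → 1
Jan 11 16:45 end Felix → 0
Jan 12 06:15 start Mateo → 1
Jan 12 06:15 start Priya → 2
Jan 12 11:30 end Priya → 1
Jan 12 13:30 end Mateo → 0
Jan 12 20:00 start Yusuf → 1
Jan 12 21:00 start Hannah → 2
Jan 12 23:00 end Yusuf → 1
Jan 12 23:15 start Jonas → 2
Jan 13 02:00 end Jonas → 1
Jan 13 04:30 end Hannah → 0
Jan 13 15:00 start Dmitri → 1
Jan 13 20:00 end Dmitri → 0
Peak is 2, at Jan 11 10:00 (Felix, Lucia).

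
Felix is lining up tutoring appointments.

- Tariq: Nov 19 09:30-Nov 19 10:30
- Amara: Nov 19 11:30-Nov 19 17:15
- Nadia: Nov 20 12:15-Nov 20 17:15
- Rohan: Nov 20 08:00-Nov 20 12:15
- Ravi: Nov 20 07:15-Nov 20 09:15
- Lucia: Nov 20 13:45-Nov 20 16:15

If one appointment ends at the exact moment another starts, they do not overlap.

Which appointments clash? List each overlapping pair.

Lucia & Nadia, Ravi & Rohan

Sorted by start: Tariq, Amara, Ravi, Rohan, Nadia, Lucia.
Amara starts after Tariq ends; Tariq is clear from here.
Ravi starts after Amara ends; Amara is clear from here.
Rohan starts before Ravi ends → Ravi and Rohan overlap.
Nadia starts after Ravi ends; Ravi is clear from here.
Nadia starts exactly when Rohan ends (back-to-back, no overlap); Rohan is clear from here.
Lucia starts before Nadia ends → Nadia and Lucia overlap.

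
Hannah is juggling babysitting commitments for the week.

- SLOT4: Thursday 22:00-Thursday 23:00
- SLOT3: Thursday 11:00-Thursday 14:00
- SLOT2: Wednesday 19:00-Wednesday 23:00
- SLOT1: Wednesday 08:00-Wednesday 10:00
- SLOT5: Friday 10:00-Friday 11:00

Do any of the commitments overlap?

Sorted by start: SLOT1, SLOT2, SLOT3, SLOT4, SLOT5.
SLOT2 starts after SLOT1 ends — done with SLOT1.
SLOT3 starts after SLOT2 ends — done with SLOT2.
SLOT4 starts after SLOT3 ends — done with SLOT3.
SLOT5 starts after SLOT4 ends.
Every pair is clear; the schedule has no overlaps.

No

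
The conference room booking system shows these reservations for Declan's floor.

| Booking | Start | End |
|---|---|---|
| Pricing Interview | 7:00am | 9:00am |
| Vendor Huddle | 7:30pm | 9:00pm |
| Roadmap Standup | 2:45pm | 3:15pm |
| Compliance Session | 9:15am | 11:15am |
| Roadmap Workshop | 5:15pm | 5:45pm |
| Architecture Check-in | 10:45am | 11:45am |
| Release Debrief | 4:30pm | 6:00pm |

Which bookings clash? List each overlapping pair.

Sorted by start: Pricing Interview, Compliance Session, Architecture Check-in, Roadmap Standup, Release Debrief, Roadmap Workshop, Vendor Huddle.
Compliance Session starts after Pricing Interview ends; Pricing Interview is clear from here.
Architecture Check-in starts before Compliance Session ends → Compliance Session and Architecture Check-in overlap.
Roadmap Standup starts after Compliance Session ends; Compliance Session is clear from here.
Roadmap Standup starts after Architecture Check-in ends; Architecture Check-in is clear from here.
Release Debrief starts after Roadmap Standup ends; Roadmap Standup is clear from here.
Roadmap Workshop starts before Release Debrief ends → Release Debrief and Roadmap Workshop overlap.
Vendor Huddle starts after Release Debrief ends.
Vendor Huddle starts after Roadmap Workshop ends.

Architecture Check-in & Compliance Session, Release Debrief & Roadmap Workshop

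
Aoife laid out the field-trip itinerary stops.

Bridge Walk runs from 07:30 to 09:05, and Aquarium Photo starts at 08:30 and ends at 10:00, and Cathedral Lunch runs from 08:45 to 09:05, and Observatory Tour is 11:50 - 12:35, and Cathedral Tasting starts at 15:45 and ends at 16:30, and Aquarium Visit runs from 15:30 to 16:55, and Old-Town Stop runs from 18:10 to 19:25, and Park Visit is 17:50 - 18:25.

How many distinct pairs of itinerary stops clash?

5

Sorted by start: Bridge Walk, Aquarium Photo, Cathedral Lunch, Observatory Tour, Aquarium Visit, Cathedral Tasting, Park Visit, Old-Town Stop.
Aquarium Photo starts before Bridge Walk ends → Bridge Walk and Aquarium Photo overlap.
Cathedral Lunch starts before Bridge Walk ends → Bridge Walk and Cathedral Lunch overlap.
Observatory Tour starts after Bridge Walk ends; Bridge Walk is clear from here.
Cathedral Lunch starts before Aquarium Photo ends → Aquarium Photo and Cathedral Lunch overlap.
Observatory Tour starts after Aquarium Photo ends; Aquarium Photo is clear from here.
Observatory Tour starts after Cathedral Lunch ends; Cathedral Lunch is clear from here.
Aquarium Visit starts after Observatory Tour ends; Observatory Tour is clear from here.
Cathedral Tasting starts before Aquarium Visit ends → Aquarium Visit and Cathedral Tasting overlap.
Park Visit starts after Aquarium Visit ends; Aquarium Visit is clear from here.
Park Visit starts after Cathedral Tasting ends; Cathedral Tasting is clear from here.
Old-Town Stop starts before Park Visit ends → Park Visit and Old-Town Stop overlap.
Overlapping pairs: Aquarium Photo & Bridge Walk, Aquarium Photo & Cathedral Lunch, Aquarium Visit & Cathedral Tasting, Bridge Walk & Cathedral Lunch, Old-Town Stop & Park Visit — 5 in total.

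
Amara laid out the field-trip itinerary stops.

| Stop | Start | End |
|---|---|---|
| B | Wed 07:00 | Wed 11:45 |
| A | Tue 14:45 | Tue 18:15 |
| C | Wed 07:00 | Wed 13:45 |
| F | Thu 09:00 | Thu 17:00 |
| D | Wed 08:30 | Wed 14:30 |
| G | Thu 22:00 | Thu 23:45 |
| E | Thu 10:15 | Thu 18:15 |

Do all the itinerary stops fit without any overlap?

Two intervals overlap when each starts before the other ends.
Sorted by start: A, B, C, D, F, E, G.
B starts after A ends; A is clear from here.
C starts before B ends → B and C overlap.
That's a conflict, so the schedule is not conflict-free.

No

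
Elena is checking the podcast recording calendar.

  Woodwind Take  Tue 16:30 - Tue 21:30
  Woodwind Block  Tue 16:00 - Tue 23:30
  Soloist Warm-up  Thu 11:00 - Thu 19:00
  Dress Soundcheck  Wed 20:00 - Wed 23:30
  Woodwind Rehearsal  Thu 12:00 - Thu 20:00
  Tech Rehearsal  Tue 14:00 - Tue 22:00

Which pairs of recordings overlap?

Check each pair: they overlap iff neither finishes before the other starts.
Sorted by start: Tech Rehearsal, Woodwind Block, Woodwind Take, Dress Soundcheck, Soloist Warm-up, Woodwind Rehearsal.
Woodwind Block starts before Tech Rehearsal ends → Tech Rehearsal and Woodwind Block overlap.
Woodwind Take starts before Tech Rehearsal ends → Tech Rehearsal and Woodwind Take overlap.
Dress Soundcheck starts after Tech Rehearsal ends, so nothing later overlaps Tech Rehearsal either.
Woodwind Take starts before Woodwind Block ends → Woodwind Block and Woodwind Take overlap.
Dress Soundcheck starts after Woodwind Block ends, so nothing later overlaps Woodwind Block either.
Dress Soundcheck starts after Woodwind Take ends, so nothing later overlaps Woodwind Take either.
Soloist Warm-up starts after Dress Soundcheck ends, so nothing later overlaps Dress Soundcheck either.
Woodwind Rehearsal starts before Soloist Warm-up ends → Soloist Warm-up and Woodwind Rehearsal overlap.

Soloist Warm-up & Woodwind Rehearsal, Tech Rehearsal & Woodwind Block, Tech Rehearsal & Woodwind Take, Woodwind Block & Woodwind Take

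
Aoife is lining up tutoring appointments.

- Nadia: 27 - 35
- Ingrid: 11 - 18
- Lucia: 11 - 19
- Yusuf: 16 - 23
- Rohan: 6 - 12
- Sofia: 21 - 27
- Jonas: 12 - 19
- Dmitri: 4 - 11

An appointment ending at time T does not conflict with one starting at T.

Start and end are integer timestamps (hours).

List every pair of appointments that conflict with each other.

Two intervals overlap when each starts before the other ends.
Sorted by start: Dmitri, Rohan, Ingrid, Lucia, Jonas, Yusuf, Sofia, Nadia.
Rohan starts before Dmitri ends → Dmitri and Rohan overlap.
Ingrid starts exactly when Dmitri ends (back-to-back, no overlap) — done with Dmitri.
Ingrid starts before Rohan ends → Rohan and Ingrid overlap.
Lucia starts before Rohan ends → Rohan and Lucia overlap.
Jonas starts exactly when Rohan ends (back-to-back, no overlap) — done with Rohan.
Lucia starts before Ingrid ends → Ingrid and Lucia overlap.
Jonas starts before Ingrid ends → Ingrid and Jonas overlap.
Yusuf starts before Ingrid ends → Ingrid and Yusuf overlap.
Sofia starts after Ingrid ends — done with Ingrid.
Jonas starts before Lucia ends → Lucia and Jonas overlap.
Yusuf starts before Lucia ends → Lucia and Yusuf overlap.
Sofia starts after Lucia ends — done with Lucia.
Yusuf starts before Jonas ends → Jonas and Yusuf overlap.
Sofia starts after Jonas ends — done with Jonas.
Sofia starts before Yusuf ends → Yusuf and Sofia overlap.
Nadia starts after Yusuf ends.
Nadia starts exactly when Sofia ends (back-to-back, no overlap).

Dmitri & Rohan, Ingrid & Jonas, Ingrid & Lucia, Ingrid & Rohan, Ingrid & Yusuf, Jonas & Lucia, Jonas & Yusuf, Lucia & Rohan, Lucia & Yusuf, Sofia & Yusuf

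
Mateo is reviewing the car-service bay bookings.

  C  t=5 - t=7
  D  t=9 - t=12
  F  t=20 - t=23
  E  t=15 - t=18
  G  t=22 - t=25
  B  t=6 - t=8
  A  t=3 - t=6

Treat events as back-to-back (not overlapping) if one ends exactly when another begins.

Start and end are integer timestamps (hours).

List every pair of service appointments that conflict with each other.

Check each pair: they overlap iff neither finishes before the other starts.
Sorted by start: A, C, B, D, E, F, G.
C starts before A ends → A and C overlap.
B starts exactly when A ends (back-to-back, no overlap) — done with A.
B starts before C ends → C and B overlap.
D starts after C ends — done with C.
D starts after B ends — done with B.
E starts after D ends — done with D.
F starts after E ends — done with E.
G starts before F ends → F and G overlap.

A & C, B & C, F & G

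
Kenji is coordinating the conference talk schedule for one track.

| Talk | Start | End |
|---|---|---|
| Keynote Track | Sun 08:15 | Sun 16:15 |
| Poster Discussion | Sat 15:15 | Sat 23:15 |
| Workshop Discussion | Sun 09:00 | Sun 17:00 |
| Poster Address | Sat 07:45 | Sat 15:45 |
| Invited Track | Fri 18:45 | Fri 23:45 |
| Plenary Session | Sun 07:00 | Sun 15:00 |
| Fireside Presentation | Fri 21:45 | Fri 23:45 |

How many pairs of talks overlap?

5

Two intervals overlap when each starts before the other ends.
Sorted by start: Invited Track, Fireside Presentation, Poster Address, Poster Discussion, Plenary Session, Keynote Track, Workshop Discussion.
Fireside Presentation starts before Invited Track ends → Invited Track and Fireside Presentation overlap.
Poster Address starts after Invited Track ends — done with Invited Track.
Poster Address starts after Fireside Presentation ends — done with Fireside Presentation.
Poster Discussion starts before Poster Address ends → Poster Address and Poster Discussion overlap.
Plenary Session starts after Poster Address ends — done with Poster Address.
Plenary Session starts after Poster Discussion ends — done with Poster Discussion.
Keynote Track starts before Plenary Session ends → Plenary Session and Keynote Track overlap.
Workshop Discussion starts before Plenary Session ends → Plenary Session and Workshop Discussion overlap.
Workshop Discussion starts before Keynote Track ends → Keynote Track and Workshop Discussion overlap.
Overlapping pairs: Fireside Presentation & Invited Track, Keynote Track & Plenary Session, Keynote Track & Workshop Discussion, Plenary Session & Workshop Discussion, Poster Address & Poster Discussion — 5 in total.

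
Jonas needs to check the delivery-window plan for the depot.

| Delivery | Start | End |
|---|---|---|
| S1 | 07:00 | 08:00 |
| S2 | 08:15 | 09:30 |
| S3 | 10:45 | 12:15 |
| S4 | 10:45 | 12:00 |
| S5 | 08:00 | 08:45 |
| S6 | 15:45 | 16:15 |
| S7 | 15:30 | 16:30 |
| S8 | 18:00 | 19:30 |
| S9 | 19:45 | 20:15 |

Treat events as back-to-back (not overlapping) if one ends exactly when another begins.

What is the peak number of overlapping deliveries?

2

Sweep the timeline, counting +1 at each start and −1 at each end (ends before starts at a tie):
07:00 start S1 → 1
08:00 end S1 → 0
08:00 start S5 → 1
08:15 start S2 → 2
08:45 end S5 → 1
09:30 end S2 → 0
10:45 start S3 → 1
10:45 start S4 → 2
12:00 end S4 → 1
12:15 end S3 → 0
15:30 start S7 → 1
15:45 start S6 → 2
16:15 end S6 → 1
16:30 end S7 → 0
18:00 start S8 → 1
19:30 end S8 → 0
19:45 start S9 → 1
20:15 end S9 → 0
Peak is 2, at 08:15 (S2, S5).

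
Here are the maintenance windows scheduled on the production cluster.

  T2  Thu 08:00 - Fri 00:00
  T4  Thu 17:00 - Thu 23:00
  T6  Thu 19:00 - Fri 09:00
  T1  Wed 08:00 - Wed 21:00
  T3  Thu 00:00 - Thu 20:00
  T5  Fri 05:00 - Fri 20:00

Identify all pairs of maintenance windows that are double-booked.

Sorted by start: T1, T3, T2, T4, T6, T5.
T3 starts after T1 ends — done with T1.
T2 starts before T3 ends → T3 and T2 overlap.
T4 starts before T3 ends → T3 and T4 overlap.
T6 starts before T3 ends → T3 and T6 overlap.
T5 starts after T3 ends.
T4 starts before T2 ends → T2 and T4 overlap.
T6 starts before T2 ends → T2 and T6 overlap.
T5 starts after T2 ends.
T6 starts before T4 ends → T4 and T6 overlap.
T5 starts after T4 ends.
T5 starts before T6 ends → T6 and T5 overlap.

T2 & T3, T2 & T4, T2 & T6, T3 & T4, T3 & T6, T4 & T6, T5 & T6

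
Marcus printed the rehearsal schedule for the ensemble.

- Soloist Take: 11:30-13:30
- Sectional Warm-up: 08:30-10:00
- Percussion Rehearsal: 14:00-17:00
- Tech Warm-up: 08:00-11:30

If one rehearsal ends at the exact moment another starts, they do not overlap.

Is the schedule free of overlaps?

Sorted by start: Tech Warm-up, Sectional Warm-up, Soloist Take, Percussion Rehearsal.
Sectional Warm-up starts before Tech Warm-up ends → Tech Warm-up and Sectional Warm-up overlap.
That's a conflict, so the schedule is not conflict-free.

No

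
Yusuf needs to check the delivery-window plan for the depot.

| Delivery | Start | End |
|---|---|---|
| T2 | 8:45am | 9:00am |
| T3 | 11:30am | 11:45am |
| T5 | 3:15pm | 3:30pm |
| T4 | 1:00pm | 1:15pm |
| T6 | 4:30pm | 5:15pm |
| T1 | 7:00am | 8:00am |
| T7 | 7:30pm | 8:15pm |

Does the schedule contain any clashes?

No

Sorted by start: T1, T2, T3, T4, T5, T6, T7.
T2 starts after T1 ends; T1 is clear from here.
T3 starts after T2 ends; T2 is clear from here.
T4 starts after T3 ends; T3 is clear from here.
T5 starts after T4 ends; T4 is clear from here.
T6 starts after T5 ends; T5 is clear from here.
T7 starts after T6 ends.
Every pair is clear; the schedule has no overlaps.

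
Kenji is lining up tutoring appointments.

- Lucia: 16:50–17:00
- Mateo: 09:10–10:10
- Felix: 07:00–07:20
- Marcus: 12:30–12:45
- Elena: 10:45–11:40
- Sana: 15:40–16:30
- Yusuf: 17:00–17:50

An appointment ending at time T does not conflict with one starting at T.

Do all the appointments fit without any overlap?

Yes

Sorted by start: Felix, Mateo, Elena, Marcus, Sana, Lucia, Yusuf.
Mateo starts after Felix ends — done with Felix.
Elena starts after Mateo ends — done with Mateo.
Marcus starts after Elena ends — done with Elena.
Sana starts after Marcus ends — done with Marcus.
Lucia starts after Sana ends — done with Sana.
Yusuf starts exactly when Lucia ends (back-to-back, no overlap).
Every pair is clear; the schedule has no overlaps.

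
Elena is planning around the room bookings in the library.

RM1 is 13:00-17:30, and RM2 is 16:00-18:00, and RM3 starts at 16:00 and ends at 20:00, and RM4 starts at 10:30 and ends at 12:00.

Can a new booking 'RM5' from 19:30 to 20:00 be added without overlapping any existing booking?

RM4: ends 12:00 at or before RM5 starts 19:30 → clear.
RM1: ends 17:30 at or before RM5 starts 19:30 → clear.
RM2: ends 18:00 at or before RM5 starts 19:30 → clear.
RM3: starts 16:00 before RM5 ends 20:00, and ends 20:00 after RM5 starts 19:30 → overlap.
RM5 overlaps RM3.

No — it overlaps RM3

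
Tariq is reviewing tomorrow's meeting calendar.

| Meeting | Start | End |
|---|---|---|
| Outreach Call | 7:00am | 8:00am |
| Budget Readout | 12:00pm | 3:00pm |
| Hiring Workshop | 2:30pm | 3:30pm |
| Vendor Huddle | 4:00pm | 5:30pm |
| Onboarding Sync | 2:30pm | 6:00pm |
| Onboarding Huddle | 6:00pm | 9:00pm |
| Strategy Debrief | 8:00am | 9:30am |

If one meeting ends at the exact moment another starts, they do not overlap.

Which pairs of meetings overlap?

Two intervals overlap when each starts before the other ends.
Sorted by start: Outreach Call, Strategy Debrief, Budget Readout, Hiring Workshop, Onboarding Sync, Vendor Huddle, Onboarding Huddle.
Strategy Debrief starts exactly when Outreach Call ends (back-to-back, no overlap); Outreach Call is clear from here.
Budget Readout starts after Strategy Debrief ends; Strategy Debrief is clear from here.
Hiring Workshop starts before Budget Readout ends → Budget Readout and Hiring Workshop overlap.
Onboarding Sync starts before Budget Readout ends → Budget Readout and Onboarding Sync overlap.
Vendor Huddle starts after Budget Readout ends; Budget Readout is clear from here.
Onboarding Sync starts before Hiring Workshop ends → Hiring Workshop and Onboarding Sync overlap.
Vendor Huddle starts after Hiring Workshop ends; Hiring Workshop is clear from here.
Vendor Huddle starts before Onboarding Sync ends → Onboarding Sync and Vendor Huddle overlap.
Onboarding Huddle starts exactly when Onboarding Sync ends (back-to-back, no overlap).
Onboarding Huddle starts after Vendor Huddle ends.

Budget Readout & Hiring Workshop, Budget Readout & Onboarding Sync, Hiring Workshop & Onboarding Sync, Onboarding Sync & Vendor Huddle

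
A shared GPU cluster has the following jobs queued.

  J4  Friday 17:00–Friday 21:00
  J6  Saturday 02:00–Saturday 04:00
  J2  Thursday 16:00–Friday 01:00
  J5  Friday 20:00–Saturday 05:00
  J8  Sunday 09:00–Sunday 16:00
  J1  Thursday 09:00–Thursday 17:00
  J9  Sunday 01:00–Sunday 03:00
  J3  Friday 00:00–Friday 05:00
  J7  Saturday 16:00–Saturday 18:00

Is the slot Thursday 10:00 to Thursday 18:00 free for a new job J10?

No — it overlaps J1, J2

J1: starts Thursday 09:00 before J10 ends Thursday 18:00, and ends Thursday 17:00 after J10 starts Thursday 10:00 → overlap.
J2: starts Thursday 16:00 before J10 ends Thursday 18:00, and ends Friday 01:00 after J10 starts Thursday 10:00 → overlap.
J3: starts Friday 00:00 at or after J10 ends Thursday 18:00 → clear.
J4: starts Friday 17:00 at or after J10 ends Thursday 18:00 → clear.
J5: starts Friday 20:00 at or after J10 ends Thursday 18:00 → clear.
J6: starts Saturday 02:00 at or after J10 ends Thursday 18:00 → clear.
J7: starts Saturday 16:00 at or after J10 ends Thursday 18:00 → clear.
J9: starts Sunday 01:00 at or after J10 ends Thursday 18:00 → clear.
J8: starts Sunday 09:00 at or after J10 ends Thursday 18:00 → clear.
J10 overlaps J1, J2.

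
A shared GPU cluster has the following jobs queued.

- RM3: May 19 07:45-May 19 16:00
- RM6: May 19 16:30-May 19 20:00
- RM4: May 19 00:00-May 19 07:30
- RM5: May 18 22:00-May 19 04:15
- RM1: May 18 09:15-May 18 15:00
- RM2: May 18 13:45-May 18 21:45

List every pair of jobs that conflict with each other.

RM1 & RM2, RM4 & RM5

Sorted by start: RM1, RM2, RM5, RM4, RM3, RM6.
RM2 starts before RM1 ends → RM1 and RM2 overlap.
RM5 starts after RM1 ends; RM1 is clear from here.
RM5 starts after RM2 ends; RM2 is clear from here.
RM4 starts before RM5 ends → RM5 and RM4 overlap.
RM3 starts after RM5 ends; RM5 is clear from here.
RM3 starts after RM4 ends; RM4 is clear from here.
RM6 starts after RM3 ends.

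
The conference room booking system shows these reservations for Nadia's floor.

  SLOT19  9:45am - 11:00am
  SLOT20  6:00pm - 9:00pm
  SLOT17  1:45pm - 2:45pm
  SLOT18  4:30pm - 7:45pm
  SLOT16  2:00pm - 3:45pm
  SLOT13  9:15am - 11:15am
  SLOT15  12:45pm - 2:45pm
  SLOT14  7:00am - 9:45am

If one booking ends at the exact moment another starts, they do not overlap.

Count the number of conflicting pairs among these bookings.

Sorted by start: SLOT14, SLOT13, SLOT19, SLOT15, SLOT17, SLOT16, SLOT18, SLOT20.
SLOT13 starts before SLOT14 ends → SLOT14 and SLOT13 overlap.
SLOT19 starts exactly when SLOT14 ends (back-to-back, no overlap) — done with SLOT14.
SLOT19 starts before SLOT13 ends → SLOT13 and SLOT19 overlap.
SLOT15 starts after SLOT13 ends — done with SLOT13.
SLOT15 starts after SLOT19 ends — done with SLOT19.
SLOT17 starts before SLOT15 ends → SLOT15 and SLOT17 overlap.
SLOT16 starts before SLOT15 ends → SLOT15 and SLOT16 overlap.
SLOT18 starts after SLOT15 ends — done with SLOT15.
SLOT16 starts before SLOT17 ends → SLOT17 and SLOT16 overlap.
SLOT18 starts after SLOT17 ends — done with SLOT17.
SLOT18 starts after SLOT16 ends — done with SLOT16.
SLOT20 starts before SLOT18 ends → SLOT18 and SLOT20 overlap.
Overlapping pairs: SLOT13 & SLOT14, SLOT13 & SLOT19, SLOT15 & SLOT16, SLOT15 & SLOT17, SLOT16 & SLOT17, SLOT18 & SLOT20 — 6 in total.

6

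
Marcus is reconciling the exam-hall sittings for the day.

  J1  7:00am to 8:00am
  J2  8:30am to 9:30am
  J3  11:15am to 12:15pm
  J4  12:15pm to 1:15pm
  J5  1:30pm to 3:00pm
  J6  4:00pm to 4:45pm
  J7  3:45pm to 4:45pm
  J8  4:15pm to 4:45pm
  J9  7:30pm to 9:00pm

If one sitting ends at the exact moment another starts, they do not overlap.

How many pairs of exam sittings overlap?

Sorted by start: J1, J2, J3, J4, J5, J7, J6, J8, J9.
J2 starts after J1 ends; J1 is clear from here.
J3 starts after J2 ends; J2 is clear from here.
J4 starts exactly when J3 ends (back-to-back, no overlap); J3 is clear from here.
J5 starts after J4 ends; J4 is clear from here.
J7 starts after J5 ends; J5 is clear from here.
J6 starts before J7 ends → J7 and J6 overlap.
J8 starts before J7 ends → J7 and J8 overlap.
J9 starts after J7 ends.
J8 starts before J6 ends → J6 and J8 overlap.
J9 starts after J6 ends.
J9 starts after J8 ends.
Overlapping pairs: J6 & J7, J6 & J8, J7 & J8 — 3 in total.

3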